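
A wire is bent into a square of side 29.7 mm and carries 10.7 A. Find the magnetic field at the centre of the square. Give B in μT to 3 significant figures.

Each side is a finite straight segment at perpendicular distance d = a/(2 tan(π/4)) = 0.01485 m from the centre, with end-angles ±π/4.
One side contributes B₁ = (μ₀I/4πd)·2 sin(π/4) = 1.02×10⁻⁴ T.
All 4 sides add in the same direction: B = 4 × 1.02×10⁻⁴ = 4.08×10⁻⁴ T.

B ≈ 408 μT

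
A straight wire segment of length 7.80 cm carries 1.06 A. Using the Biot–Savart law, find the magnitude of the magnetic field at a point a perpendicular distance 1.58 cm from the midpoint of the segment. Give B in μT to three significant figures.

For a finite straight segment, B = (μ₀I/4πd)(sinθ₁ + sinθ₂), where θ₁, θ₂ are the angles from the perpendicular to each end.
The perpendicular from the point meets the wire at its midpoint, so each end is L/2 = 0.039 m away along the wire.
sinθ₁ = 0.039/√(0.039²+0.0158²) = 0.9268; sinθ₂ = 0.039/√(0.039²+0.0158²) = 0.9268.
B = (4π×10⁻⁷ × 1.06) / (4π × 0.0158) × (0.9268 + 0.9268) = 1.24×10⁻⁵ T.

B ≈ 12.4 μT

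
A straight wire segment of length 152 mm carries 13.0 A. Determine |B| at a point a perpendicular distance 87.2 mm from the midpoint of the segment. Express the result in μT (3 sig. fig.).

For a finite straight segment, B = (μ₀I/4πd)(sinθ₁ + sinθ₂), where θ₁, θ₂ are the angles from the perpendicular to each end.
The perpendicular from the point meets the wire at its midpoint, so each end is L/2 = 0.076 m away along the wire.
sinθ₁ = 0.076/√(0.076²+0.0872²) = 0.6570; sinθ₂ = 0.076/√(0.076²+0.0872²) = 0.6570.
B = (4π×10⁻⁷ × 13.0) / (4π × 0.0872) × (0.6570 + 0.6570) = 1.96×10⁻⁵ T.

B ≈ 19.6 μT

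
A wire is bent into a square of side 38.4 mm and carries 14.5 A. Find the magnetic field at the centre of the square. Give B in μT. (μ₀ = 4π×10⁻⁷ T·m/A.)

Each side is a finite straight segment at perpendicular distance d = a/(2 tan(π/4)) = 0.0192 m from the centre, with end-angles ±π/4.
One side contributes B₁ = (μ₀I/4πd)·2 sin(π/4) = 1.07×10⁻⁴ T.
All 4 sides add in the same direction: B = 4 × 1.07×10⁻⁴ = 4.27×10⁻⁴ T.

B ≈ 427 μT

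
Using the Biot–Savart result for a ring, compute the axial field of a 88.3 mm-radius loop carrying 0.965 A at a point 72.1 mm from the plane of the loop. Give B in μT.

On the axis of a circular loop, B = μ₀IR² / [2(R²+z²)^(3/2)].
R² + z² = (0.0883)² + (0.0721)² = 0.013 m², and (R²+z²)^(3/2) = 1.48×10⁻³ m³.
B = (4π×10⁻⁷ × 0.965 × 0.007797) / (2 × 1.48×10⁻³) = 3.19×10⁻⁶ T.

B ≈ 3.19 μT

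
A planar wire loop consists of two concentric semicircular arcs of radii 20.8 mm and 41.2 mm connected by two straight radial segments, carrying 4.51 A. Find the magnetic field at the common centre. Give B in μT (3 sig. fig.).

B ≈ 33.7 μT

The radial connectors point toward the centre, so dl × r̂ = 0 and they contribute nothing.
Each semicircle gives μ₀I/(4R): inner arc 6.81×10⁻⁵ T, outer arc 3.44×10⁻⁵ T.
The two arcs carry current in opposite angular senses, so their fields oppose: B = |6.81×10⁻⁵ − 3.44×10⁻⁵| = 3.37×10⁻⁵ T.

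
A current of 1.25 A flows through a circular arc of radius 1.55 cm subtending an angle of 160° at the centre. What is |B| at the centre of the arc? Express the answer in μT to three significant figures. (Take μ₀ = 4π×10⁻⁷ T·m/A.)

The Biot–Savart field of a circular arc at its centre is B = μ₀Iφ/(4πR), with φ = 2.793 rad.
B = (4π×10⁻⁷ × 1.25 × 2.793) / (4π × 0.0155) = 2.25×10⁻⁵ T.

B ≈ 22.5 μT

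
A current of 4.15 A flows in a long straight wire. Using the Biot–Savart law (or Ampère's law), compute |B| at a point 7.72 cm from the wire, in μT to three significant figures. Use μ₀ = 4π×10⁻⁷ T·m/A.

B ≈ 10.8 μT

For an infinitely long straight wire, B = μ₀I/(2πd).
B = (4π×10⁻⁷ × 4.15) / (2π × 0.0772) = 1.08×10⁻⁵ T.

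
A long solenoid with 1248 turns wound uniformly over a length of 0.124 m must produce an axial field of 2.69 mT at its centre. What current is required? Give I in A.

Inside a long solenoid B = μ₀nI with n = 1.006×10⁴ m⁻¹, so I = B/(μ₀n).
I = 2.69×10⁻³ / (4π×10⁻⁷ × 1.006×10⁴) = 0.213 A.

I ≈ 0.213 A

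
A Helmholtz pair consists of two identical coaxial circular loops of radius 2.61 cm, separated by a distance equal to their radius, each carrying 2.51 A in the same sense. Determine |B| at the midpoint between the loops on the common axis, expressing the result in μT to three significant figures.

B ≈ 86.5 μT

Each loop contributes B = μ₀IR²/[2(R²+z²)^(3/2)] on the axis, with z measured from that loop.
Loop 1 (z = 0.01305 m): B₁ = 4.32×10⁻⁵ T. Loop 2 (z = 0.01305 m): B₂ = 4.32×10⁻⁵ T.
The fields add: B = B₁ + B₂ = 8.65×10⁻⁵ T.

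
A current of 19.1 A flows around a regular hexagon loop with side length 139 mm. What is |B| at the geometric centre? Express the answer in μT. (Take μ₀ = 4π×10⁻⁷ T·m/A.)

Each side is a finite straight segment at perpendicular distance d = a/(2 tan(π/6)) = 0.1204 m from the centre, with end-angles ±π/6.
One side contributes B₁ = (μ₀I/4πd)·2 sin(π/6) = 1.59×10⁻⁵ T.
All 6 sides add in the same direction: B = 6 × 1.59×10⁻⁵ = 9.52×10⁻⁵ T.

B ≈ 95.2 μT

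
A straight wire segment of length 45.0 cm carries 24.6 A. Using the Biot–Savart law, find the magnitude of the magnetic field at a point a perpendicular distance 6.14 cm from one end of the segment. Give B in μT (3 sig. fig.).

For a finite straight segment, B = (μ₀I/4πd)(sinθ₁ + sinθ₂), where θ₁, θ₂ are the angles from the perpendicular to each end.
The perpendicular foot is at one end, so the two end-offsets along the wire are 0 and L = 0.45 m.
sinθ₁ = 0/√(0²+0.0614²) = 0.0000; sinθ₂ = 0.45/√(0.45²+0.0614²) = 0.9908.
B = (4π×10⁻⁷ × 24.6) / (4π × 0.0614) × (0.0000 + 0.9908) = 3.97×10⁻⁵ T.

B ≈ 39.7 μT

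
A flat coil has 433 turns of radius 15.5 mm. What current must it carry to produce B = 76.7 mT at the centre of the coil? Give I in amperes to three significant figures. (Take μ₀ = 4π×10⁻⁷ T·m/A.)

I ≈ 4.37 A

For an N-turn coil, B = Nμ₀I/(2R) with R = 0.0155 m, so I = 2RB/(Nμ₀) = 2 × 0.0155 × 7.67×10⁻² / (433 × 4π×10⁻⁷) = 4.37 A.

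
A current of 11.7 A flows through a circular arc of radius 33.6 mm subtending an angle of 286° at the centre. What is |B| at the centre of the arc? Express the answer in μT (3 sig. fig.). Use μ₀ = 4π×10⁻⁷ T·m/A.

B ≈ 174 μT

The Biot–Savart field of a circular arc at its centre is B = μ₀Iφ/(4πR), with φ = 4.992 rad.
B = (4π×10⁻⁷ × 11.7 × 4.992) / (4π × 0.0336) = 1.74×10⁻⁴ T.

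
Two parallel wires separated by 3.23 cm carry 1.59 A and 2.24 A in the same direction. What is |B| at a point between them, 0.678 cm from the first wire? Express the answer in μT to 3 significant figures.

Each long wire gives B = μ₀I/(2πd). Distances are d₁ = 0.00678 m and d₂ = 0.02552 m.
B₁ = 4.69×10⁻⁵ T, B₂ = 1.76×10⁻⁵ T.
Between parallel currents the two contributions point in opposite directions, so they subtract. B = |B₁ − B₂| = |4.69×10⁻⁵ − 1.76×10⁻⁵| = 2.93×10⁻⁵ T.

B ≈ 29.3 μT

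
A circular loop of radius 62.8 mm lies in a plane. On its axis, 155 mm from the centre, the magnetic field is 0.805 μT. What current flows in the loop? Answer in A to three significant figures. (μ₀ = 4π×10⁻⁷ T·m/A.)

I ≈ 1.52 A

On the axis of a loop, B = μ₀IR²/[2(R²+z²)^(3/2)], so I = 2B(R²+z²)^(3/2)/(μ₀R²).
R² + z² = 0.003944 + 0.02403 = 0.02797 m²; raised to 3/2 gives 4.68×10⁻³ m³.
I = 2 × 8.05×10⁻⁷ × 4.68×10⁻³ / (1.26×10⁻⁶ × 0.003944) = 1.52 A.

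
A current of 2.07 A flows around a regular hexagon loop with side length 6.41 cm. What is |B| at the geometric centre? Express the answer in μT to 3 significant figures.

B ≈ 22.4 μT

Each side is a finite straight segment at perpendicular distance d = a/(2 tan(π/6)) = 0.05551 m from the centre, with end-angles ±π/6.
One side contributes B₁ = (μ₀I/4πd)·2 sin(π/6) = 3.73×10⁻⁶ T.
All 6 sides add in the same direction: B = 6 × 3.73×10⁻⁶ = 2.24×10⁻⁵ T.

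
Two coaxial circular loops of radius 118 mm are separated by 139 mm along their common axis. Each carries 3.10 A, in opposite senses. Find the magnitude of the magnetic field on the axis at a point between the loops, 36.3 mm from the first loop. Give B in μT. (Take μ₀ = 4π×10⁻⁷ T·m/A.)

B ≈ 7.33 μT

Each loop contributes B = μ₀IR²/[2(R²+z²)^(3/2)] on the axis, with z measured from that loop.
Loop 1 (z = 0.0363 m): B₁ = 1.44×10⁻⁵ T. Loop 2 (z = 0.1027 m): B₂ = 7.08×10⁻⁶ T.
The fields oppose: B = |B₁ − B₂| = 7.33×10⁻⁶ T.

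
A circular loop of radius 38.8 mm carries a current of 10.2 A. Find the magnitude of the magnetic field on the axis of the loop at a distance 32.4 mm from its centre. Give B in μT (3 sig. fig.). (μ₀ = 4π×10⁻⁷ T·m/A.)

On the axis of a circular loop, B = μ₀IR² / [2(R²+z²)^(3/2)].
R² + z² = (0.0388)² + (0.0324)² = 0.002555 m², and (R²+z²)^(3/2) = 1.29×10⁻⁴ m³.
B = (4π×10⁻⁷ × 10.2 × 0.001505) / (2 × 1.29×10⁻⁴) = 7.47×10⁻⁵ T.

B ≈ 74.7 μT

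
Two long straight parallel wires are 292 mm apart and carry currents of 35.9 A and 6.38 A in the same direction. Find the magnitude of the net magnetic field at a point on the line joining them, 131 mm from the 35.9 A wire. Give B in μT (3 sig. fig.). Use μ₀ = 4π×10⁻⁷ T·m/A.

Each long wire gives B = μ₀I/(2πd). Distances are d₁ = 0.131 m and d₂ = 0.161 m.
B₁ = 5.48×10⁻⁵ T, B₂ = 7.93×10⁻⁶ T.
Between parallel currents the two contributions point in opposite directions, so they subtract. B = |B₁ − B₂| = |5.48×10⁻⁵ − 7.93×10⁻⁶| = 4.69×10⁻⁵ T.

B ≈ 46.9 μT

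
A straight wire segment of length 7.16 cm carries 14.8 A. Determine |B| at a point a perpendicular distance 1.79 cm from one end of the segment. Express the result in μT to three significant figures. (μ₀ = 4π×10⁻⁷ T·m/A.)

B ≈ 80.2 μT

For a finite straight segment, B = (μ₀I/4πd)(sinθ₁ + sinθ₂), where θ₁, θ₂ are the angles from the perpendicular to each end.
The perpendicular foot is at one end, so the two end-offsets along the wire are 0 and L = 0.0716 m.
sinθ₁ = 0/√(0²+0.0179²) = 0.0000; sinθ₂ = 0.0716/√(0.0716²+0.0179²) = 0.9701.
B = (4π×10⁻⁷ × 14.8) / (4π × 0.0179) × (0.0000 + 0.9701) = 8.02×10⁻⁵ T.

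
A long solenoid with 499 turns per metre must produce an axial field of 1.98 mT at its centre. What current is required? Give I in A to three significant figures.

I ≈ 3.16 A

Inside a long solenoid B = μ₀nI with n = 499 m⁻¹, so I = B/(μ₀n).
I = 1.98×10⁻³ / (4π×10⁻⁷ × 499) = 3.16 A.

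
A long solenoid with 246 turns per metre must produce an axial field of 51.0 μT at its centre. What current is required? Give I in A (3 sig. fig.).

Inside a long solenoid B = μ₀nI with n = 246 m⁻¹, so I = B/(μ₀n).
I = 5.10×10⁻⁵ / (4π×10⁻⁷ × 246) = 0.165 A.

I ≈ 0.165 A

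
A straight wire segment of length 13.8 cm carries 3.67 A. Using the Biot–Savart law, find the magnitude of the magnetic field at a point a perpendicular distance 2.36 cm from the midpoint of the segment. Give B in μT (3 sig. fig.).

For a finite straight segment, B = (μ₀I/4πd)(sinθ₁ + sinθ₂), where θ₁, θ₂ are the angles from the perpendicular to each end.
The perpendicular from the point meets the wire at its midpoint, so each end is L/2 = 0.069 m away along the wire.
sinθ₁ = 0.069/√(0.069²+0.0236²) = 0.9462; sinθ₂ = 0.069/√(0.069²+0.0236²) = 0.9462.
B = (4π×10⁻⁷ × 3.67) / (4π × 0.0236) × (0.9462 + 0.9462) = 2.94×10⁻⁵ T.

B ≈ 29.4 μT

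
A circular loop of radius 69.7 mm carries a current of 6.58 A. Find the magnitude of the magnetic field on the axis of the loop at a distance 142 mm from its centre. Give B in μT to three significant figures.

On the axis of a circular loop, B = μ₀IR² / [2(R²+z²)^(3/2)].
R² + z² = (0.0697)² + (0.142)² = 0.02502 m², and (R²+z²)^(3/2) = 3.96×10⁻³ m³.
B = (4π×10⁻⁷ × 6.58 × 0.004858) / (2 × 3.96×10⁻³) = 5.07×10⁻⁶ T.

B ≈ 5.07 μT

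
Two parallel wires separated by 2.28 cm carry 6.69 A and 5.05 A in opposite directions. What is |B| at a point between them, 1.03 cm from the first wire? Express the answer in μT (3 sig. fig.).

B ≈ 211 μT

Each long wire gives B = μ₀I/(2πd). Distances are d₁ = 0.0103 m and d₂ = 0.0125 m.
B₁ = 1.30×10⁻⁴ T, B₂ = 8.08×10⁻⁵ T.
Between antiparallel currents both contributions point the same way, so they add. B = B₁ + B₂ = 1.30×10⁻⁴ + 8.08×10⁻⁵ = 2.11×10⁻⁴ T.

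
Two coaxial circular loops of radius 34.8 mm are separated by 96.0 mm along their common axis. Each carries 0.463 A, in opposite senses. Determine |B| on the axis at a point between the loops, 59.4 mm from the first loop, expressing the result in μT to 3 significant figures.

B ≈ 1.66 μT

Each loop contributes B = μ₀IR²/[2(R²+z²)^(3/2)] on the axis, with z measured from that loop.
Loop 1 (z = 0.0594 m): B₁ = 1.08×10⁻⁶ T. Loop 2 (z = 0.0366 m): B₂ = 2.73×10⁻⁶ T.
The fields oppose: B = |B₁ − B₂| = 1.66×10⁻⁶ T.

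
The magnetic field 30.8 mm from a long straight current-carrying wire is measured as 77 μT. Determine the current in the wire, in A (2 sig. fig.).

For a long straight wire B = μ₀I/(2πd), so I = 2πdB/μ₀.
I = 2π × 0.0308 × 7.70×10⁻⁵ / (4π×10⁻⁷) = 11.9 A.

I ≈ 12 A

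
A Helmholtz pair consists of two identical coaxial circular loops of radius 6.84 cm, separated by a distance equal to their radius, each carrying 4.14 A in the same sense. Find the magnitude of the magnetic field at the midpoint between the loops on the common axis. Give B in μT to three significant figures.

Each loop contributes B = μ₀IR²/[2(R²+z²)^(3/2)] on the axis, with z measured from that loop.
Loop 1 (z = 0.0342 m): B₁ = 2.72×10⁻⁵ T. Loop 2 (z = 0.0342 m): B₂ = 2.72×10⁻⁵ T.
The fields add: B = B₁ + B₂ = 5.44×10⁻⁵ T.

B ≈ 54.4 μT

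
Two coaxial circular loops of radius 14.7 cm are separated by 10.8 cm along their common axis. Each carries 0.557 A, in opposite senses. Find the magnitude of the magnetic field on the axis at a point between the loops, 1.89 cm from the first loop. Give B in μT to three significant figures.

B ≈ 0.834 μT

Each loop contributes B = μ₀IR²/[2(R²+z²)^(3/2)] on the axis, with z measured from that loop.
Loop 1 (z = 0.0189 m): B₁ = 2.32×10⁻⁶ T. Loop 2 (z = 0.0891 m): B₂ = 1.49×10⁻⁶ T.
The fields oppose: B = |B₁ − B₂| = 8.34×10⁻⁷ T.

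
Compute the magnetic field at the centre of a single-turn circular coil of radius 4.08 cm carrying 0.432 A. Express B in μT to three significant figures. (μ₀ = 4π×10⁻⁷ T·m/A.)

At the centre of a circular loop the Biot–Savart law gives B = μ₀I/(2R).
B = (4π×10⁻⁷ × 0.432) / (2 × 0.0408) = 6.65×10⁻⁶ T.

B ≈ 6.65 μT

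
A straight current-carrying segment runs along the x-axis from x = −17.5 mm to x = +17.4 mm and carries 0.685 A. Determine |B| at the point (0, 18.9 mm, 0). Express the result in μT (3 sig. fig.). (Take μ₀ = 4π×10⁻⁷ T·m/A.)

For a finite straight segment, B = (μ₀I/4πd)(sinθ₁ + sinθ₂), where θ₁, θ₂ are the angles from the perpendicular to each end.
The perpendicular distance is d = 0.0189 m; the end-offsets along the wire are a = 0.0175 m and b = 0.0174 m.
sinθ₁ = 0.0175/√(0.0175²+0.0189²) = 0.6794; sinθ₂ = 0.0174/√(0.0174²+0.0189²) = 0.6773.
B = (4π×10⁻⁷ × 0.685) / (4π × 0.0189) × (0.6794 + 0.6773) = 4.92×10⁻⁶ T.

B ≈ 4.92 μT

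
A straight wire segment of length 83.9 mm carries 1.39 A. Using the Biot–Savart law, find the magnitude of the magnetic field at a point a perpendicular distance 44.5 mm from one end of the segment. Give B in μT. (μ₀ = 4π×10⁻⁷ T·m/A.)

B ≈ 2.76 μT

For a finite straight segment, B = (μ₀I/4πd)(sinθ₁ + sinθ₂), where θ₁, θ₂ are the angles from the perpendicular to each end.
The perpendicular foot is at one end, so the two end-offsets along the wire are 0 and L = 0.0839 m.
sinθ₁ = 0/√(0²+0.0445²) = 0.0000; sinθ₂ = 0.0839/√(0.0839²+0.0445²) = 0.8834.
B = (4π×10⁻⁷ × 1.39) / (4π × 0.0445) × (0.0000 + 0.8834) = 2.76×10⁻⁶ T.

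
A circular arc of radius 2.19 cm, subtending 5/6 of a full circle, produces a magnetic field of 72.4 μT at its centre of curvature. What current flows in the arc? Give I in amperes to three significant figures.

For a circular arc, B = μ₀Iφ/(4πR) with φ in radians; here φ = 5.236 rad.
So I = 4πRB/(μ₀φ) = 4π × 0.0219 × 7.24×10⁻⁵ / (4π×10⁻⁷ × 5.236) = 3.03 A.

I ≈ 3.03 A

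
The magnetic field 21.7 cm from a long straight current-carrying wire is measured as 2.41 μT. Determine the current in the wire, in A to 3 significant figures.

For a long straight wire B = μ₀I/(2πd), so I = 2πdB/μ₀.
I = 2π × 0.217 × 2.41×10⁻⁶ / (4π×10⁻⁷) = 2.61 A.

I ≈ 2.61 A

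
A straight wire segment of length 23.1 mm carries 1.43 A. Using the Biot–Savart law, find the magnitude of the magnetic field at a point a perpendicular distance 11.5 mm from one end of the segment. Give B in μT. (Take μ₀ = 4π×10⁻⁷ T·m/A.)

B ≈ 11.1 μT

For a finite straight segment, B = (μ₀I/4πd)(sinθ₁ + sinθ₂), where θ₁, θ₂ are the angles from the perpendicular to each end.
The perpendicular foot is at one end, so the two end-offsets along the wire are 0 and L = 0.0231 m.
sinθ₁ = 0/√(0²+0.0115²) = 0.0000; sinθ₂ = 0.0231/√(0.0231²+0.0115²) = 0.8952.
B = (4π×10⁻⁷ × 1.43) / (4π × 0.0115) × (0.0000 + 0.8952) = 1.11×10⁻⁵ T.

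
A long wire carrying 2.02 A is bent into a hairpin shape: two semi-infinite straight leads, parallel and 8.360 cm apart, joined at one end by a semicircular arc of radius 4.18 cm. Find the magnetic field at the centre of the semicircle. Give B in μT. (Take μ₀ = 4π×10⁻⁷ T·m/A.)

B ≈ 24.8 μT

The semicircular arc contributes B_arc = μ₀I·π/(4πR) = μ₀I/(4R) = 1.52×10⁻⁵ T.
Each semi-infinite lead is at perpendicular distance R = 0.0418 m from the centre, with the perpendicular foot at its near end, so it contributes μ₀I/(4πR); both point the same way, together 9.67×10⁻⁶ T.
Arc and leads all point the same direction: B = 1.52×10⁻⁵ + 9.67×10⁻⁶ = 2.48×10⁻⁵ T.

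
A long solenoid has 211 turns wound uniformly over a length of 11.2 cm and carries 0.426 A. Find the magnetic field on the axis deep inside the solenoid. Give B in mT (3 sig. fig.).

Inside a long solenoid, B = μ₀nI with n = 1884 turns/m.
B = 4π×10⁻⁷ × 1884 × 0.426 = 1.01×10⁻³ T.

B ≈ 1.01 mT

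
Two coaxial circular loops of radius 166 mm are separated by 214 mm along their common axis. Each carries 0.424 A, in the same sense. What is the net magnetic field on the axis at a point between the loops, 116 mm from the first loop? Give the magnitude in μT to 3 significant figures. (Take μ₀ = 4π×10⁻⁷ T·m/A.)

B ≈ 1.91 μT

Each loop contributes B = μ₀IR²/[2(R²+z²)^(3/2)] on the axis, with z measured from that loop.
Loop 1 (z = 0.116 m): B₁ = 8.84×10⁻⁷ T. Loop 2 (z = 0.098 m): B₂ = 1.02×10⁻⁶ T.
The fields add: B = B₁ + B₂ = 1.91×10⁻⁶ T.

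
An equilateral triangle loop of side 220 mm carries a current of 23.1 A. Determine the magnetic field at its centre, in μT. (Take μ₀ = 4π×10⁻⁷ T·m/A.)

Each side is a finite straight segment at perpendicular distance d = a/(2 tan(π/3)) = 0.06351 m from the centre, with end-angles ±π/3.
One side contributes B₁ = (μ₀I/4πd)·2 sin(π/3) = 6.30×10⁻⁵ T.
All 3 sides add in the same direction: B = 3 × 6.30×10⁻⁵ = 1.89×10⁻⁴ T.

B ≈ 189 μT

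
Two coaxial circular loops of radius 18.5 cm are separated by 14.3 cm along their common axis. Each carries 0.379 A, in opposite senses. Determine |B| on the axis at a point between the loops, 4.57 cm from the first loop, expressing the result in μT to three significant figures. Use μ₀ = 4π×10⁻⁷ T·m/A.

Each loop contributes B = μ₀IR²/[2(R²+z²)^(3/2)] on the axis, with z measured from that loop.
Loop 1 (z = 0.0457 m): B₁ = 1.18×10⁻⁶ T. Loop 2 (z = 0.0973 m): B₂ = 8.92×10⁻⁷ T.
The fields oppose: B = |B₁ − B₂| = 2.85×10⁻⁷ T.

B ≈ 0.285 μT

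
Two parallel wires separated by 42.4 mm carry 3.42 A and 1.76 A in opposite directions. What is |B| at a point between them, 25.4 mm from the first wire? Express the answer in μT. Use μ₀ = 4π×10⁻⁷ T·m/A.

Each long wire gives B = μ₀I/(2πd). Distances are d₁ = 0.0254 m and d₂ = 0.017 m.
B₁ = 2.69×10⁻⁵ T, B₂ = 2.07×10⁻⁵ T.
Between antiparallel currents both contributions point the same way, so they add. B = B₁ + B₂ = 2.69×10⁻⁵ + 2.07×10⁻⁵ = 4.76×10⁻⁵ T.

B ≈ 47.6 μT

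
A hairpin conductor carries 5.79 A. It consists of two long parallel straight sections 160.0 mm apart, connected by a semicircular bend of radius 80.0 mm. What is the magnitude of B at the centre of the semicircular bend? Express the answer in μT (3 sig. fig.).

The semicircular arc contributes B_arc = μ₀I·π/(4πR) = μ₀I/(4R) = 2.27×10⁻⁵ T.
Each semi-infinite lead is at perpendicular distance R = 0.08 m from the centre, with the perpendicular foot at its near end, so it contributes μ₀I/(4πR); both point the same way, together 1.45×10⁻⁵ T.
Arc and leads all point the same direction: B = 2.27×10⁻⁵ + 1.45×10⁻⁵ = 3.72×10⁻⁵ T.

B ≈ 37.2 μT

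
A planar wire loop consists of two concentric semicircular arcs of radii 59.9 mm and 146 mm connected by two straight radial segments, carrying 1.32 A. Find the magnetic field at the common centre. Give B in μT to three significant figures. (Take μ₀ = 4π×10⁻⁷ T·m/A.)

B ≈ 4.08 μT

The radial connectors point toward the centre, so dl × r̂ = 0 and they contribute nothing.
Each semicircle gives μ₀I/(4R): inner arc 6.92×10⁻⁶ T, outer arc 2.84×10⁻⁶ T.
The two arcs carry current in opposite angular senses, so their fields oppose: B = |6.92×10⁻⁶ − 2.84×10⁻⁶| = 4.08×10⁻⁶ T.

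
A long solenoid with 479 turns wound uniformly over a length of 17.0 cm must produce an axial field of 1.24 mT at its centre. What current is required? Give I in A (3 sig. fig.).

Inside a long solenoid B = μ₀nI with n = 2818 m⁻¹, so I = B/(μ₀n).
I = 1.24×10⁻³ / (4π×10⁻⁷ × 2818) = 0.350 A.

I ≈ 0.350 A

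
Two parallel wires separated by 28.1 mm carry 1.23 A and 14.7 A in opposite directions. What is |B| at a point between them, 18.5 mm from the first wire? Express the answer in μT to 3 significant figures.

Each long wire gives B = μ₀I/(2πd). Distances are d₁ = 0.0185 m and d₂ = 0.0096 m.
B₁ = 1.33×10⁻⁵ T, B₂ = 3.06×10⁻⁴ T.
Between antiparallel currents both contributions point the same way, so they add. B = B₁ + B₂ = 1.33×10⁻⁵ + 3.06×10⁻⁴ = 3.20×10⁻⁴ T.

B ≈ 320 μT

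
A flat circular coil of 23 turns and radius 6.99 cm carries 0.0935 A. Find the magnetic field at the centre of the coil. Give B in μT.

For an N-turn flat coil, B = Nμ₀I/(2R) with R = 0.0699 m.
B = 23 × 8.40×10⁻⁷ T = 1.93×10⁻⁵ T.

B ≈ 19.3 μT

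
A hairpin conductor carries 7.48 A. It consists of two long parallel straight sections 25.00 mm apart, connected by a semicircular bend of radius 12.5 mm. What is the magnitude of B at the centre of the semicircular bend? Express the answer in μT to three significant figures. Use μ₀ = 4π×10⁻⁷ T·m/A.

The semicircular arc contributes B_arc = μ₀I·π/(4πR) = μ₀I/(4R) = 1.88×10⁻⁴ T.
Each semi-infinite lead is at perpendicular distance R = 0.0125 m from the centre, with the perpendicular foot at its near end, so it contributes μ₀I/(4πR); both point the same way, together 1.20×10⁻⁴ T.
Arc and leads all point the same direction: B = 1.88×10⁻⁴ + 1.20×10⁻⁴ = 3.08×10⁻⁴ T.

B ≈ 308 μT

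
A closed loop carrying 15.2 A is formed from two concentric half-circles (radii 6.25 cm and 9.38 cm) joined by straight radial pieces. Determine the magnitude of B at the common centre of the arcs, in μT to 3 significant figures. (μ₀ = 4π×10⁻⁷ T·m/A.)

The radial connectors point toward the centre, so dl × r̂ = 0 and they contribute nothing.
Each semicircle gives μ₀I/(4R): inner arc 7.64×10⁻⁵ T, outer arc 5.09×10⁻⁵ T.
The two arcs carry current in opposite angular senses, so their fields oppose: B = |7.64×10⁻⁵ − 5.09×10⁻⁵| = 2.55×10⁻⁵ T.

B ≈ 25.5 μT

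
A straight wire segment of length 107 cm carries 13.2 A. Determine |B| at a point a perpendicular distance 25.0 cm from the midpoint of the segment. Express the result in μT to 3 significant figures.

B ≈ 9.57 μT

For a finite straight segment, B = (μ₀I/4πd)(sinθ₁ + sinθ₂), where θ₁, θ₂ are the angles from the perpendicular to each end.
The perpendicular from the point meets the wire at its midpoint, so each end is L/2 = 0.535 m away along the wire.
sinθ₁ = 0.535/√(0.535²+0.25²) = 0.9060; sinθ₂ = 0.535/√(0.535²+0.25²) = 0.9060.
B = (4π×10⁻⁷ × 13.2) / (4π × 0.25) × (0.9060 + 0.9060) = 9.57×10⁻⁶ T.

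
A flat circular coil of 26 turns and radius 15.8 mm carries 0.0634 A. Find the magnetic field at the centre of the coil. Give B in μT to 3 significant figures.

B ≈ 65.6 μT

For an N-turn flat coil, B = Nμ₀I/(2R) with R = 0.0158 m.
B = 26 × 2.52×10⁻⁶ T = 6.56×10⁻⁵ T.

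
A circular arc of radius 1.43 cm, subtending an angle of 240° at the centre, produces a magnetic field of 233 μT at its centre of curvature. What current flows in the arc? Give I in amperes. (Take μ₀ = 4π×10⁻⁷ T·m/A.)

I ≈ 7.95 A

For a circular arc, B = μ₀Iφ/(4πR) with φ in radians; here φ = 4.189 rad.
So I = 4πRB/(μ₀φ) = 4π × 0.0143 × 2.33×10⁻⁴ / (4π×10⁻⁷ × 4.189) = 7.95 A.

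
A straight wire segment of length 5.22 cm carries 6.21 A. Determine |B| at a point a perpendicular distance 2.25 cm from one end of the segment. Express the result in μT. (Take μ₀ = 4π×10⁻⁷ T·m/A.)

For a finite straight segment, B = (μ₀I/4πd)(sinθ₁ + sinθ₂), where θ₁, θ₂ are the angles from the perpendicular to each end.
The perpendicular foot is at one end, so the two end-offsets along the wire are 0 and L = 0.0522 m.
sinθ₁ = 0/√(0²+0.0225²) = 0.0000; sinθ₂ = 0.0522/√(0.0522²+0.0225²) = 0.9183.
B = (4π×10⁻⁷ × 6.21) / (4π × 0.0225) × (0.0000 + 0.9183) = 2.53×10⁻⁵ T.

B ≈ 25.3 μT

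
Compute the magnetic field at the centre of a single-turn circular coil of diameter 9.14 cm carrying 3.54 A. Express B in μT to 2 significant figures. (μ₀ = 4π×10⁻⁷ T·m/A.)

At the centre of a circular loop the Biot–Savart law gives B = μ₀I/(2R) (so R = 0.0457 m).
B = (4π×10⁻⁷ × 3.54) / (2 × 0.0457) = 4.87×10⁻⁵ T.

B ≈ 49 μT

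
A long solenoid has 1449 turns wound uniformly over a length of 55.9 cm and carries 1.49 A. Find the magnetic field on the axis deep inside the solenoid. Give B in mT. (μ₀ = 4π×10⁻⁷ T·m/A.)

Inside a long solenoid, B = μ₀nI with n = 2592 turns/m.
B = 4π×10⁻⁷ × 2592 × 1.49 = 4.85×10⁻³ T.

B ≈ 4.85 mT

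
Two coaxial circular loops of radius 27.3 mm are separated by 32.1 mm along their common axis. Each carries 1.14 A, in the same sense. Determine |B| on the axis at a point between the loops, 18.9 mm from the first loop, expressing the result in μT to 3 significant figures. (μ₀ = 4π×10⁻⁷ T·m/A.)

B ≈ 33.7 μT

Each loop contributes B = μ₀IR²/[2(R²+z²)^(3/2)] on the axis, with z measured from that loop.
Loop 1 (z = 0.0189 m): B₁ = 1.46×10⁻⁵ T. Loop 2 (z = 0.0132 m): B₂ = 1.91×10⁻⁵ T.
The fields add: B = B₁ + B₂ = 3.37×10⁻⁵ T.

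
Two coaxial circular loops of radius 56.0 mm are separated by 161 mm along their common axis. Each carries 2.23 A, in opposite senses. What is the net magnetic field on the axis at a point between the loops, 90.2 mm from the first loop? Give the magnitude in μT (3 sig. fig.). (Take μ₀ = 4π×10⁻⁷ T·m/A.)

Each loop contributes B = μ₀IR²/[2(R²+z²)^(3/2)] on the axis, with z measured from that loop.
Loop 1 (z = 0.0902 m): B₁ = 3.67×10⁻⁶ T. Loop 2 (z = 0.0708 m): B₂ = 5.97×10⁻⁶ T.
The fields oppose: B = |B₁ − B₂| = 2.30×10⁻⁶ T.

B ≈ 2.30 μT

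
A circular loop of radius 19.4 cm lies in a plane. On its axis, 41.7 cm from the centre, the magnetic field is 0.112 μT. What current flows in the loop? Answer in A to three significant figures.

On the axis of a loop, B = μ₀IR²/[2(R²+z²)^(3/2)], so I = 2B(R²+z²)^(3/2)/(μ₀R²).
R² + z² = 0.03764 + 0.1739 = 0.2115 m²; raised to 3/2 gives 9.73×10⁻² m³.
I = 2 × 1.12×10⁻⁷ × 9.73×10⁻² / (1.26×10⁻⁶ × 0.03764) = 0.461 A.

I ≈ 0.461 A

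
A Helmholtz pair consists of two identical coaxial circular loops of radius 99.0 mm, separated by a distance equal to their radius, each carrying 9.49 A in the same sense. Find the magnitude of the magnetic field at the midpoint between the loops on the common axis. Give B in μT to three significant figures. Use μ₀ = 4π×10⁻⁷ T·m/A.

Each loop contributes B = μ₀IR²/[2(R²+z²)^(3/2)] on the axis, with z measured from that loop.
Loop 1 (z = 0.0495 m): B₁ = 4.31×10⁻⁵ T. Loop 2 (z = 0.0495 m): B₂ = 4.31×10⁻⁵ T.
The fields add: B = B₁ + B₂ = 8.62×10⁻⁵ T.

B ≈ 86.2 μT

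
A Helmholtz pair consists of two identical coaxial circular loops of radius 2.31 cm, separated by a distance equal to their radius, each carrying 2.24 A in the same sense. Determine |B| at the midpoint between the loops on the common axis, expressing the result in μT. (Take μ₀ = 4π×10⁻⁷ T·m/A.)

Each loop contributes B = μ₀IR²/[2(R²+z²)^(3/2)] on the axis, with z measured from that loop.
Loop 1 (z = 0.01155 m): B₁ = 4.36×10⁻⁵ T. Loop 2 (z = 0.01155 m): B₂ = 4.36×10⁻⁵ T.
The fields add: B = B₁ + B₂ = 8.72×10⁻⁵ T.

B ≈ 87.2 μT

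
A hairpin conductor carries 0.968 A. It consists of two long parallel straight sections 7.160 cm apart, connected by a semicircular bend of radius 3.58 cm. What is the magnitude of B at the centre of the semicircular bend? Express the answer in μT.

B ≈ 13.9 μT

The semicircular arc contributes B_arc = μ₀I·π/(4πR) = μ₀I/(4R) = 8.49×10⁻⁶ T.
Each semi-infinite lead is at perpendicular distance R = 0.0358 m from the centre, with the perpendicular foot at its near end, so it contributes μ₀I/(4πR); both point the same way, together 5.41×10⁻⁶ T.
Arc and leads all point the same direction: B = 8.49×10⁻⁶ + 5.41×10⁻⁶ = 1.39×10⁻⁵ T.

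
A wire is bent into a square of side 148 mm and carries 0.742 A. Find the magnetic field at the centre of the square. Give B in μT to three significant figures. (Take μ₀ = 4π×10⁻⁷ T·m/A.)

Each side is a finite straight segment at perpendicular distance d = a/(2 tan(π/4)) = 0.074 m from the centre, with end-angles ±π/4.
One side contributes B₁ = (μ₀I/4πd)·2 sin(π/4) = 1.42×10⁻⁶ T.
All 4 sides add in the same direction: B = 4 × 1.42×10⁻⁶ = 5.67×10⁻⁶ T.

B ≈ 5.67 μT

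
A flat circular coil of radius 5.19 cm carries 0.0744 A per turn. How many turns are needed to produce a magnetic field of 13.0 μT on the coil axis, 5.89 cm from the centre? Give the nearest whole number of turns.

For an N-turn coil, B = Nμ₀IR²/[2(R²+z²)^(3/2)]. A single turn gives B₁ = 2.60×10⁻⁷ T with R = 0.0519 m, z = 0.0589 m.
N = B/B₁ = 1.30×10⁻⁵ / 2.60×10⁻⁷ = 49.95.

N = 50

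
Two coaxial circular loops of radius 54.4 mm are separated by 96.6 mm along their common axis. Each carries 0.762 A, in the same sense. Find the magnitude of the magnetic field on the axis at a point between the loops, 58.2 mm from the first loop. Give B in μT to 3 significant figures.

Each loop contributes B = μ₀IR²/[2(R²+z²)^(3/2)] on the axis, with z measured from that loop.
Loop 1 (z = 0.0582 m): B₁ = 2.80×10⁻⁶ T. Loop 2 (z = 0.0384 m): B₂ = 4.80×10⁻⁶ T.
The fields add: B = B₁ + B₂ = 7.60×10⁻⁶ T.

B ≈ 7.60 μT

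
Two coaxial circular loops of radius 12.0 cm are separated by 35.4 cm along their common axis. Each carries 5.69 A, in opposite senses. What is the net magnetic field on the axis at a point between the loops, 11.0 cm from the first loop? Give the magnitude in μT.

B ≈ 9.37 μT

Each loop contributes B = μ₀IR²/[2(R²+z²)^(3/2)] on the axis, with z measured from that loop.
Loop 1 (z = 0.11 m): B₁ = 1.19×10⁻⁵ T. Loop 2 (z = 0.244 m): B₂ = 2.56×10⁻⁶ T.
The fields oppose: B = |B₁ − B₂| = 9.37×10⁻⁶ T.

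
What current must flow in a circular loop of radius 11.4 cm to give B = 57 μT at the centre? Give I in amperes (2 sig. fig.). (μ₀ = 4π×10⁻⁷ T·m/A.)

At the centre of a circular loop B = μ₀I/(2R), so I = 2RB/μ₀.
With R = 0.114 m, I = 2 × 0.114 × 5.70×10⁻⁵ / (4π×10⁻⁷) = 10.3 A.

I ≈ 10 A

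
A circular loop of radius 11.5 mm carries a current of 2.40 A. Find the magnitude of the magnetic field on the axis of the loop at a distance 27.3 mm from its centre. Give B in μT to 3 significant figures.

B ≈ 7.67 μT

On the axis of a circular loop, B = μ₀IR² / [2(R²+z²)^(3/2)].
R² + z² = (0.0115)² + (0.0273)² = 0.0008775 m², and (R²+z²)^(3/2) = 2.60×10⁻⁵ m³.
B = (4π×10⁻⁷ × 2.40 × 0.0001322) / (2 × 2.60×10⁻⁵) = 7.67×10⁻⁶ T.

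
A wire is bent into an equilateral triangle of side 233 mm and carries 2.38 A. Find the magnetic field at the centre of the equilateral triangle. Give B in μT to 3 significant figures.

B ≈ 18.4 μT

Each side is a finite straight segment at perpendicular distance d = a/(2 tan(π/3)) = 0.06726 m from the centre, with end-angles ±π/3.
One side contributes B₁ = (μ₀I/4πd)·2 sin(π/3) = 6.13×10⁻⁶ T.
All 3 sides add in the same direction: B = 3 × 6.13×10⁻⁶ = 1.84×10⁻⁵ T.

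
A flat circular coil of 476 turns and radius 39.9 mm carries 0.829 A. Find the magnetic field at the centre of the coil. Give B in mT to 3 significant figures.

For an N-turn flat coil, B = Nμ₀I/(2R) with R = 0.0399 m.
B = 476 × 1.31×10⁻⁵ T = 6.21×10⁻³ T.

B ≈ 6.21 mT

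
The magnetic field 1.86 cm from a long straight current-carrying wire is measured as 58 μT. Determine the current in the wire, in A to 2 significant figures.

I ≈ 5.4 A

For a long straight wire B = μ₀I/(2πd), so I = 2πdB/μ₀.
I = 2π × 0.0186 × 5.80×10⁻⁵ / (4π×10⁻⁷) = 5.39 A.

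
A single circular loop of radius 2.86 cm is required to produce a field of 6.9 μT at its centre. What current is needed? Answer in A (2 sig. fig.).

I ≈ 0.31 A

At the centre of a circular loop B = μ₀I/(2R), so I = 2RB/μ₀.
With R = 0.0286 m, I = 2 × 0.0286 × 6.90×10⁻⁶ / (4π×10⁻⁷) = 0.314 A.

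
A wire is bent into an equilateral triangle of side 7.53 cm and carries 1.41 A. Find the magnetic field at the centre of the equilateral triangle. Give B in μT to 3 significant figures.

Each side is a finite straight segment at perpendicular distance d = a/(2 tan(π/3)) = 0.02174 m from the centre, with end-angles ±π/3.
One side contributes B₁ = (μ₀I/4πd)·2 sin(π/3) = 1.12×10⁻⁵ T.
All 3 sides add in the same direction: B = 3 × 1.12×10⁻⁵ = 3.37×10⁻⁵ T.

B ≈ 33.7 μT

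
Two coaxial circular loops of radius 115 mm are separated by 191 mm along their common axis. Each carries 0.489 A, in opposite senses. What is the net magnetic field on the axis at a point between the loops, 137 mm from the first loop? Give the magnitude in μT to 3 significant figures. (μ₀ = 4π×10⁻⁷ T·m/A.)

Each loop contributes B = μ₀IR²/[2(R²+z²)^(3/2)] on the axis, with z measured from that loop.
Loop 1 (z = 0.137 m): B₁ = 7.10×10⁻⁷ T. Loop 2 (z = 0.054 m): B₂ = 1.98×10⁻⁶ T.
The fields oppose: B = |B₁ − B₂| = 1.27×10⁻⁶ T.

B ≈ 1.27 μT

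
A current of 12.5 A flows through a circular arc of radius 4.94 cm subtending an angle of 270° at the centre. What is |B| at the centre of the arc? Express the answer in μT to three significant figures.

The Biot–Savart field of a circular arc at its centre is B = μ₀Iφ/(4πR), with φ = 4.712 rad.
B = (4π×10⁻⁷ × 12.5 × 4.712) / (4π × 0.0494) = 1.19×10⁻⁴ T.

B ≈ 119 μT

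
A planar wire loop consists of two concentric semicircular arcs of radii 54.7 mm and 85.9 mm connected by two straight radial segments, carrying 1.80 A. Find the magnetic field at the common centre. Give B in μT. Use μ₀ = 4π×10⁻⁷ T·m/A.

The radial connectors point toward the centre, so dl × r̂ = 0 and they contribute nothing.
Each semicircle gives μ₀I/(4R): inner arc 1.03×10⁻⁵ T, outer arc 6.58×10⁻⁶ T.
The two arcs carry current in opposite angular senses, so their fields oppose: B = |1.03×10⁻⁵ − 6.58×10⁻⁶| = 3.75×10⁻⁶ T.

B ≈ 3.75 μT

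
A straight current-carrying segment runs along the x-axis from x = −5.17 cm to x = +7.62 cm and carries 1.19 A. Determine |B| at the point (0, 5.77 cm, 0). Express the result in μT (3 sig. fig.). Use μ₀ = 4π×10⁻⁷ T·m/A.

For a finite straight segment, B = (μ₀I/4πd)(sinθ₁ + sinθ₂), where θ₁, θ₂ are the angles from the perpendicular to each end.
The perpendicular distance is d = 0.0577 m; the end-offsets along the wire are a = 0.0517 m and b = 0.0762 m.
sinθ₁ = 0.0517/√(0.0517²+0.0577²) = 0.6673; sinθ₂ = 0.0762/√(0.0762²+0.0577²) = 0.7972.
B = (4π×10⁻⁷ × 1.19) / (4π × 0.0577) × (0.6673 + 0.7972) = 3.02×10⁻⁶ T.

B ≈ 3.02 μT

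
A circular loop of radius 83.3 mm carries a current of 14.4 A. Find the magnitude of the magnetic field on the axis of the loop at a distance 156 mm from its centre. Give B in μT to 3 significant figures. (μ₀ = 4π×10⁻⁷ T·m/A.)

On the axis of a circular loop, B = μ₀IR² / [2(R²+z²)^(3/2)].
R² + z² = (0.0833)² + (0.156)² = 0.03127 m², and (R²+z²)^(3/2) = 5.53×10⁻³ m³.
B = (4π×10⁻⁷ × 14.4 × 0.006939) / (2 × 5.53×10⁻³) = 1.14×10⁻⁵ T.

B ≈ 11.4 μT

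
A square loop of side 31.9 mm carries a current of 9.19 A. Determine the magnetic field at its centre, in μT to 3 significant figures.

B ≈ 326 μT

Each side is a finite straight segment at perpendicular distance d = a/(2 tan(π/4)) = 0.01595 m from the centre, with end-angles ±π/4.
One side contributes B₁ = (μ₀I/4πd)·2 sin(π/4) = 8.15×10⁻⁵ T.
All 4 sides add in the same direction: B = 4 × 8.15×10⁻⁵ = 3.26×10⁻⁴ T.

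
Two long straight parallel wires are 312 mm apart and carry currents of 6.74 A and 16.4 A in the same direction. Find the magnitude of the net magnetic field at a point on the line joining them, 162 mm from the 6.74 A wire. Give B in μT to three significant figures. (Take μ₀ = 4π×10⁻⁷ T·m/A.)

B ≈ 13.5 μT

Each long wire gives B = μ₀I/(2πd). Distances are d₁ = 0.162 m and d₂ = 0.15 m.
B₁ = 8.32×10⁻⁶ T, B₂ = 2.19×10⁻⁵ T.
Between parallel currents the two contributions point in opposite directions, so they subtract. B = |B₁ − B₂| = |8.32×10⁻⁶ − 2.19×10⁻⁵| = 1.35×10⁻⁵ T.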